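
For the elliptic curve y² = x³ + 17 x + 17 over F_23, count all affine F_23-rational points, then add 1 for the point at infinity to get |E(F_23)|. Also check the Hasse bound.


Affine points = {(1, 9), (1, 14), (2, 6), (2, 17), (3, 7), (3, 16), (6, 6), (6, 17), (9, 5), (9, 18), (14, 3), (14, 20), (15, 6), (15, 17), (19, 0), (20, 10), (20, 13)}; affine count = 17; |E(F_23)| = 18.

Discriminant check: Δ ∝ 4a³ + 27b² = 4·17³ + 27·17² = 4·4913 + 27·289 ≡ 16 (mod 23). Nonzero ⇒ E is nonsingular.
For each x ∈ F_23, compute rhs = x³ + 17·x + 17 mod 23, then count y ∈ F_23 with y² ≡ rhs.
  x = 0: rhs = 17, matching y values: none (0 points).
  x = 1: rhs = 12, matching y values: 9, 14 (2 points).
  x = 2: rhs = 13, matching y values: 6, 17 (2 points).
  x = 3: rhs = 3, matching y values: 7, 16 (2 points).
  x = 4: rhs = 11, matching y values: none (0 points).
  x = 5: rhs = 20, matching y values: none (0 points).
  x = 6: rhs = 13, matching y values: 6, 17 (2 points).
  x = 7: rhs = 19, matching y values: none (0 points).
  x = 8: rhs = 21, matching y values: none (0 points).
  x = 9: rhs = 2, matching y values: 5, 18 (2 points).
  x = 10: rhs = 14, matching y values: none (0 points).
  x = 11: rhs = 17, matching y values: none (0 points).
  x = 12: rhs = 17, matching y values: none (0 points).
  x = 13: rhs = 20, matching y values: none (0 points).
  x = 14: rhs = 9, matching y values: 3, 20 (2 points).
  x = 15: rhs = 13, matching y values: 6, 17 (2 points).
  x = 16: rhs = 15, matching y values: none (0 points).
  x = 17: rhs = 21, matching y values: none (0 points).
  x = 18: rhs = 14, matching y values: none (0 points).
  x = 19: rhs = 0, matching y values: 0 (1 points).
  x = 20: rhs = 8, matching y values: 10, 13 (2 points).
  x = 21: rhs = 21, matching y values: none (0 points).
  x = 22: rhs = 22, matching y values: none (0 points).
Total affine count: 17.
Full point count |E(F_23)| = 17 + 1 = 18.
Hasse bound: |18 − (23+1)| = |-6| = 6 ≤ 2√23 ≈ 9.5917 ✓.


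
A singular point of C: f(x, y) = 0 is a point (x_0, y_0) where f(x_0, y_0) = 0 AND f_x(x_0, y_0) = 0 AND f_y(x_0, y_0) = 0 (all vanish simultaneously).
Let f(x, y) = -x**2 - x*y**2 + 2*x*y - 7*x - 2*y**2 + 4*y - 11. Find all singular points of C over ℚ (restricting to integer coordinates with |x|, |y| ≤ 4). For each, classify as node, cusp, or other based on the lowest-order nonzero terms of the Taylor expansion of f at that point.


Singular points: {(-3, 1)}; classification: node.

Compute partial derivatives:
  f_x = -2*x - y**2 + 2*y - 7.
  f_y = -2*x*y + 2*x - 4*y + 4.
Scan x_0 ∈ {−4, ..., 4}. For each x_0, f_y(x_0, y) is a polynomial in y; find its integer roots y ∈ {−4, ..., 4}, then test f_x and f at those candidates.
  x = -4: f_y(-4, y) = 4*y - 4; vanishes at y ∈ {1}. (-4, 1): f_x = 2 ≠ 0.
  x = -3: f_y(-3, y) = 2*y - 2; vanishes at y ∈ {1}. (-3, 1): f_x = 0, f = 0 — SINGULAR.
  x = -2: f_y(-2, y) = 0; vanishes at y ∈ {-4, -3, -2, -1, 0, 1, 2, 3, 4}. (-2, -4): f_x = -27 ≠ 0; (-2, -3): f_x = -18 ≠ 0; (-2, -2): f_x = -11 ≠ 0; (-2, -1): f_x = -6 ≠ 0; (-2, 0): f_x = -3 ≠ 0; (-2, 1): f_x = -2 ≠ 0; (-2, 2): f_x = -3 ≠ 0; (-2, 3): f_x = -6 ≠ 0; (-2, 4): f_x = -11 ≠ 0.
  x = -1: f_y(-1, y) = 2 - 2*y; vanishes at y ∈ {1}. (-1, 1): f_x = -4 ≠ 0.
  x = 0: f_y(0, y) = 4 - 4*y; vanishes at y ∈ {1}. (0, 1): f_x = -6 ≠ 0.
  x = 1: f_y(1, y) = 6 - 6*y; vanishes at y ∈ {1}. (1, 1): f_x = -8 ≠ 0.
  x = 2: f_y(2, y) = 8 - 8*y; vanishes at y ∈ {1}. (2, 1): f_x = -10 ≠ 0.
  x = 3: f_y(3, y) = 10 - 10*y; vanishes at y ∈ {1}. (3, 1): f_x = -12 ≠ 0.
  x = 4: f_y(4, y) = 12 - 12*y; vanishes at y ∈ {1}. (4, 1): f_x = -14 ≠ 0.
Only singular point on the grid: (-3, 1).
Classify: substitute x = -3 + u, y = 1 + v and expand: f = -u**2 - u*v**2 + v**2.
No constant or linear terms (consistent with a singular point). Quadratic part: -u**2 + v**2. Cubic part: -u*v**2.
The quadratic part v**2 - u**2 = (v − u)(v + u) splits into two distinct linear factors, so there are two distinct tangent lines y − 1 = ±(x − -3) — this is a node (ordinary double point).
Classification: node.


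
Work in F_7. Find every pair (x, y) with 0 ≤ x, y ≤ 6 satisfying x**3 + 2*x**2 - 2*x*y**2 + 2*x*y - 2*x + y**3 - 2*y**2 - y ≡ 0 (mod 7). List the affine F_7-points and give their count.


Affine F_7-points: {(0, 0), (0, 4), (0, 5), (4, 2), (4, 6), (5, 5), (6, 3)}; count = 7.

For each of the 49 pairs (x, y) ∈ F_7², evaluate f(x, y) mod 7. Record the zeros.
  x = 0: [0↦0, 1↦5, 2↦5, 3↦6, 4↦0, 5↦0, 6↦5]  zeros at y ∈ {0, 4, 5}
  x = 1: [0↦1, 1↦6, 2↦2, 3↦2, 4↦5, 5↦3, 6↦2]  zeros at y ∈ ∅
  x = 2: [0↦5, 1↦3, 2↦2, 3↦1, 4↦6, 5↦2, 6↦2]  zeros at y ∈ ∅
  x = 3: [0↦4, 1↦2, 2↦4, 3↦2, 4↦2, 5↦3, 6↦4]  zeros at y ∈ ∅
  x = 4: [0↦4, 1↦2, 2↦0, 3↦4, 4↦6, 5↦5, 6↦0]  zeros at y ∈ {2, 6}
  x = 5: [0↦4, 1↦2, 2↦3, 3↦6, 4↦3, 5↦0, 6↦3]  zeros at y ∈ {5}
  x = 6: [0↦3, 1↦1, 2↦5, 3↦0, 4↦6, 5↦1, 6↦5]  zeros at y ∈ {3}
Collecting zeros: affine points = {(0, 0), (0, 4), (0, 5), (4, 2), (4, 6), (5, 5), (6, 3)}.
Total count |C(F_7)_aff| = 7.


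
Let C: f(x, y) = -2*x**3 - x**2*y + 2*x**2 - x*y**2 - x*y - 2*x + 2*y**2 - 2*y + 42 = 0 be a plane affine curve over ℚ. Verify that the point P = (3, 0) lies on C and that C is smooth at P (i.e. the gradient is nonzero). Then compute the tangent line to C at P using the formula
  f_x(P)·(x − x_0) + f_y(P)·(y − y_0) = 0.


Tangent line at P: -44*x - 14*y + 132 = 0.

Step 1: f(3, 0) = 0, so P lies on C.
Step 2: partial derivatives
  f_x(x, y) = -6*x**2 - 2*x*y + 4*x - y**2 - y - 2, f_y(x, y) = -x**2 - 2*x*y - x + 4*y - 2.
  f_x(P) = -44, f_y(P) = -14 (gradient nonzero, so P is smooth).
Step 3: tangent line at P: -44·(x − 3) + -14·(y − 0) = 0.
Expanding: -44*x - 14*y + 132 = 0.


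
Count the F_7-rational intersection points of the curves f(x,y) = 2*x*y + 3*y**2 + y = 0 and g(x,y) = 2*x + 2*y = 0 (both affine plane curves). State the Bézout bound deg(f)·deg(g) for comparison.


Common zeros: {(0, 0), (1, 6)}; count = 2; Bézout bound = 2.

deg(f) = 2, deg(g) = 1, so Bézout bound = 2.
Scan x ∈ F_7. For each x, list the y ∈ F_7 with f(x, y) ≡ 0 and those with g(x, y) ≡ 0 (mod 7); the common zeros in that column are the intersection.
  x = 0: f ≡ 0 at y ∈ {0, 2}; g ≡ 0 at y ∈ {0}; common: {0}.
  x = 1: f ≡ 0 at y ∈ {0, 6}; g ≡ 0 at y ∈ {6}; common: {6}.
  x = 2: f ≡ 0 at y ∈ {0, 3}; g ≡ 0 at y ∈ {5}; common: ∅.
  x = 3: f ≡ 0 at y ∈ {0}; g ≡ 0 at y ∈ {4}; common: ∅.
  x = 4: f ≡ 0 at y ∈ {0, 4}; g ≡ 0 at y ∈ {3}; common: ∅.
  x = 5: f ≡ 0 at y ∈ {0, 1}; g ≡ 0 at y ∈ {2}; common: ∅.
  x = 6: f ≡ 0 at y ∈ {0, 5}; g ≡ 0 at y ∈ {1}; common: ∅.
Collecting: common zeros = {(0, 0), (1, 6)}, so the count is 2.
Comparison with the Bézout bound: 2 ≤ 2 = deg(f)·deg(g), as expected for curves with no common component (the bound is attained).


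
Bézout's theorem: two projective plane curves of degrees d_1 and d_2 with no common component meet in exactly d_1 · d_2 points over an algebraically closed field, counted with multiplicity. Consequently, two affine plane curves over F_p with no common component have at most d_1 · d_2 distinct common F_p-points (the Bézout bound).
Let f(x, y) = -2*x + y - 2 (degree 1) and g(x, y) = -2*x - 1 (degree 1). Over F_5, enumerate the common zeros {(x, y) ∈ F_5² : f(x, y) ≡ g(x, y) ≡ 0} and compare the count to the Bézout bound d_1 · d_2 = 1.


Common zeros: {(2, 1)}; count = 1; Bézout bound = 1.

deg(f) = 1, deg(g) = 1, so Bézout bound = 1.
Scan x ∈ F_5. For each x, list the y ∈ F_5 with f(x, y) ≡ 0 and those with g(x, y) ≡ 0 (mod 5); the common zeros in that column are the intersection.
  x = 0: f ≡ 0 at y ∈ {2}; g ≡ 0 at y ∈ ∅; common: ∅.
  x = 1: f ≡ 0 at y ∈ {4}; g ≡ 0 at y ∈ ∅; common: ∅.
  x = 2: f ≡ 0 at y ∈ {1}; g ≡ 0 at y ∈ {0, 1, 2, 3, 4}; common: {1}.
  x = 3: f ≡ 0 at y ∈ {3}; g ≡ 0 at y ∈ ∅; common: ∅.
  x = 4: f ≡ 0 at y ∈ {0}; g ≡ 0 at y ∈ ∅; common: ∅.
Collecting: common zeros = {(2, 1)}, so the count is 1.
Comparison with the Bézout bound: 1 ≤ 1 = deg(f)·deg(g), as expected for curves with no common component (the bound is attained).


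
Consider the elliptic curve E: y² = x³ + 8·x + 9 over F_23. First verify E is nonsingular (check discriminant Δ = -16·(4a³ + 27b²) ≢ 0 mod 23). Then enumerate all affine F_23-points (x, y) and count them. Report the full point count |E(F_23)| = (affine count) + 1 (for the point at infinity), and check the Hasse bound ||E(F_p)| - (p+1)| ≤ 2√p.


Affine points = {(0, 3), (0, 20), (1, 8), (1, 15), (4, 6), (4, 17), (5, 6), (5, 17), (10, 10), (10, 13), (11, 5), (11, 18), (12, 4), (12, 19), (14, 6), (14, 17), (15, 10), (15, 13), (16, 1), (16, 22), (20, 2), (20, 21), (21, 10), (21, 13), (22, 0)}; affine count = 25; |E(F_23)| = 26.

Discriminant check: Δ ∝ 4a³ + 27b² = 4·8³ + 27·9² = 4·512 + 27·81 ≡ 3 (mod 23). Nonzero ⇒ E is nonsingular.
For each x ∈ F_23, compute rhs = x³ + 8·x + 9 mod 23, then count y ∈ F_23 with y² ≡ rhs.
  x = 0: rhs = 9, matching y values: 3, 20 (2 points).
  x = 1: rhs = 18, matching y values: 8, 15 (2 points).
  x = 2: rhs = 10, matching y values: none (0 points).
  x = 3: rhs = 14, matching y values: none (0 points).
  x = 4: rhs = 13, matching y values: 6, 17 (2 points).
  x = 5: rhs = 13, matching y values: 6, 17 (2 points).
  x = 6: rhs = 20, matching y values: none (0 points).
  x = 7: rhs = 17, matching y values: none (0 points).
  x = 8: rhs = 10, matching y values: none (0 points).
  x = 9: rhs = 5, matching y values: none (0 points).
  x = 10: rhs = 8, matching y values: 10, 13 (2 points).
  x = 11: rhs = 2, matching y values: 5, 18 (2 points).
  x = 12: rhs = 16, matching y values: 4, 19 (2 points).
  x = 13: rhs = 10, matching y values: none (0 points).
  x = 14: rhs = 13, matching y values: 6, 17 (2 points).
  x = 15: rhs = 8, matching y values: 10, 13 (2 points).
  x = 16: rhs = 1, matching y values: 1, 22 (2 points).
  x = 17: rhs = 21, matching y values: none (0 points).
  x = 18: rhs = 5, matching y values: none (0 points).
  x = 19: rhs = 5, matching y values: none (0 points).
  x = 20: rhs = 4, matching y values: 2, 21 (2 points).
  x = 21: rhs = 8, matching y values: 10, 13 (2 points).
  x = 22: rhs = 0, matching y values: 0 (1 points).
Total affine count: 25.
Full point count |E(F_23)| = 25 + 1 = 26.
Hasse bound: |26 − (23+1)| = |2| = 2 ≤ 2√23 ≈ 9.5917 ✓.


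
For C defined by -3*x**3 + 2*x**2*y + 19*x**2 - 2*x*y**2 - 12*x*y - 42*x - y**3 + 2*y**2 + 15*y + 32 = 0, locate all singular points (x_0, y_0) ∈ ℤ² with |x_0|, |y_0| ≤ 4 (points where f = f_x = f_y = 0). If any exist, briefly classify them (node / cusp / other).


Singular points: {(2, -1)}; classification: node.

Compute partial derivatives:
  f_x = -9*x**2 + 4*x*y + 38*x - 2*y**2 - 12*y - 42.
  f_y = 2*x**2 - 4*x*y - 12*x - 3*y**2 + 4*y + 15.
Scan x_0 ∈ {−4, ..., 4}. For each x_0, f_y(x_0, y) is a polynomial in y; find its integer roots y ∈ {−4, ..., 4}, then test f_x and f at those candidates.
  x = -4: f_y(-4, y) = -3*y**2 + 20*y + 95; no integer root y with |y| ≤ 4.
  x = -3: f_y(-3, y) = -3*y**2 + 16*y + 69; no integer root y with |y| ≤ 4.
  x = -2: f_y(-2, y) = -3*y**2 + 12*y + 47; no integer root y with |y| ≤ 4.
  x = -1: f_y(-1, y) = -3*y**2 + 8*y + 29; no integer root y with |y| ≤ 4.
  x = 0: f_y(0, y) = -3*y**2 + 4*y + 15; vanishes at y ∈ {3}. (0, 3): f_x = -96 ≠ 0.
  x = 1: f_y(1, y) = 5 - 3*y**2; no integer root y with |y| ≤ 4.
  x = 2: f_y(2, y) = -3*y**2 - 4*y - 1; vanishes at y ∈ {-1}. (2, -1): f_x = 0, f = 0 — SINGULAR.
  x = 3: f_y(3, y) = -3*y**2 - 8*y - 3; no integer root y with |y| ≤ 4.
  x = 4: f_y(4, y) = -3*y**2 - 12*y - 1; no integer root y with |y| ≤ 4.
Only singular point on the grid: (2, -1).
Classify: substitute x = 2 + u, y = -1 + v and expand: f = -3*u**3 + 2*u**2*v - u**2 - 2*u*v**2 - v**3 + v**2.
No constant or linear terms (consistent with a singular point). Quadratic part: -u**2 + v**2. Cubic part: -3*u**3 + 2*u**2*v - 2*u*v**2 - v**3.
The quadratic part v**2 - u**2 = (v − u)(v + u) splits into two distinct linear factors, so there are two distinct tangent lines y − -1 = ±(x − 2) — this is a node (ordinary double point).
Classification: node.


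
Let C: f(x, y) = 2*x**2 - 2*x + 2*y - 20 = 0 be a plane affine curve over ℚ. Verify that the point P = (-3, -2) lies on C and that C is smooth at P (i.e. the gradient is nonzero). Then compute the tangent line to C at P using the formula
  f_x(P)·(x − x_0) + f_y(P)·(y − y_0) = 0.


Tangent line at P: -14*x + 2*y - 38 = 0.

Step 1: f(-3, -2) = 0, so P lies on C.
Step 2: partial derivatives
  f_x(x, y) = 4*x - 2, f_y(x, y) = 2.
  f_x(P) = -14, f_y(P) = 2 (gradient nonzero, so P is smooth).
Step 3: tangent line at P: -14·(x − -3) + 2·(y − -2) = 0.
Expanding: -14*x + 2*y - 38 = 0.


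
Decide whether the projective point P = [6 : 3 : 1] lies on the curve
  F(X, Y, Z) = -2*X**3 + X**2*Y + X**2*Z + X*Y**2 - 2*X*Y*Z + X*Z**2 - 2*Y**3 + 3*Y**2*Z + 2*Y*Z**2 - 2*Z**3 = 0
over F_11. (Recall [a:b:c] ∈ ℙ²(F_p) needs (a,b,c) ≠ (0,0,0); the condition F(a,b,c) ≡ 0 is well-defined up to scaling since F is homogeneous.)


F(6,3,1) ≡ 10 (mod 11); P is NOT on the curve.

Evaluate F(6, 3, 1) term-by-term (mod 11).
  -2*X**3 ↦ -2·216·1·1 = -432
  X**2*Y ↦ 1·36·3·1 = 108
  X**2*Z ↦ 1·36·1·1 = 36
  X*Y**2 ↦ 1·6·9·1 = 54
  -2*X*Y*Z ↦ -2·6·3·1 = -36
  X*Z**2 ↦ 1·6·1·1 = 6
  -2*Y**3 ↦ -2·1·27·1 = -54
  3*Y**2*Z ↦ 3·1·9·1 = 27
  2*Y*Z**2 ↦ 2·1·3·1 = 6
  -2*Z**3 ↦ -2·1·1·1 = -2
Sum: F(6, 3, 1) = (-432) + (108) + (36) + (54) + (-36) + (6) + (-54) + (27) + (6) + (-2) = -287.
Reducing mod 11: -287 ≡ 10 (mod 11).
Since F(a, b, c) ≡ 10 ≠ 0 (mod 11), P does NOT lie on the curve.


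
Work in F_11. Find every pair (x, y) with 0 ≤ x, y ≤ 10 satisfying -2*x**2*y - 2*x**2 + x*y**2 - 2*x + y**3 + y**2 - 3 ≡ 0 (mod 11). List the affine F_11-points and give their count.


Affine F_11-points: {(0, 3), (0, 4), (2, 2), (4, 9), (5, 3), (6, 8), (6, 9), (7, 7), (8, 4), (8, 10), (9, 7)}; count = 11.

For each of the 121 pairs (x, y) ∈ F_11², evaluate f(x, y) mod 11. Record the zeros.
  x = 0: [0↦8, 1↦10, 2↦9, 3↦0, 4↦0, 5↦4, 6↦7, 7↦4, 8↦1, 9↦4, 10↦8]  zeros at y ∈ {3, 4}
  x = 1: [0↦4, 1↦5, 2↦5, 3↦10, 4↦4, 5↦4, 6↦5, 7↦2, 8↦1, 9↦8, 10↦7]  zeros at y ∈ ∅
  x = 2: [0↦7, 1↦3, 2↦0, 3↦4, 4↦10, 5↦2, 6↦8, 7↦1, 8↦9, 9↦5, 10↦6]  zeros at y ∈ {2}
  x = 3: [0↦6, 1↦4, 2↦5, 3↦4, 4↦7, 5↦9, 6↦5, 7↦1, 8↦3, 9↦6, 10↦5]  zeros at y ∈ ∅
  x = 4: [0↦1, 1↦8, 2↦9, 3↦10, 4↦6, 5↦3, 6↦7, 7↦2, 8↦5, 9↦0, 10↦4]  zeros at y ∈ {9}
  x = 5: [0↦3, 1↦4, 2↦1, 3↦0, 4↦7, 5↦6, 6↦3, 7↦4, 8↦4, 9↦9, 10↦3]  zeros at y ∈ {3}
  x = 6: [0↦1, 1↦3, 2↦3, 3↦7, 4↦10, 5↦7, 6↦4, 7↦7, 8↦0, 9↦0, 10↦2]  zeros at y ∈ {8, 9}
  x = 7: [0↦6, 1↦5, 2↦4, 3↦9, 4↦4, 5↦6, 6↦10, 7↦0, 8↦4, 9↦6, 10↦1]  zeros at y ∈ {7}
  x = 8: [0↦7, 1↦10, 2↦4, 3↦6, 4↦0, 5↦3, 6↦10, 7↦5, 8↦5, 9↦5, 10↦0]  zeros at y ∈ {4, 10}
  x = 9: [0↦4, 1↦7, 2↦3, 3↦9, 4↦9, 5↦9, 6↦4, 7↦0, 8↦3, 9↦8, 10↦10]  zeros at y ∈ {7}
  x = 10: [0↦8, 1↦7, 2↦1, 3↦7, 4↦9, 5↦2, 6↦3, 7↦7, 8↦9, 9↦4, 10↦9]  zeros at y ∈ ∅
Collecting zeros: affine points = {(0, 3), (0, 4), (2, 2), (4, 9), (5, 3), (6, 8), (6, 9), (7, 7), (8, 4), (8, 10), (9, 7)}.
Total count |C(F_11)_aff| = 11.


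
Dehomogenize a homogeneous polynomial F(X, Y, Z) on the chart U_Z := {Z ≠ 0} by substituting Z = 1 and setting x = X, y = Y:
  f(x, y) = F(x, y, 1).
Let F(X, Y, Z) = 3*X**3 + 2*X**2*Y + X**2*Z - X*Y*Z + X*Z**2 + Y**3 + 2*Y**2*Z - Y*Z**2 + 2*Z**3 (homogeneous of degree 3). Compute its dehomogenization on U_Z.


f(x, y) = 3*x**3 + 2*x**2*y + x**2 - x*y + x + y**3 + 2*y**2 - y + 2

On U_Z we set Z = 1. Each monomial c·X^i·Y^j·Z^k in F becomes c·x^i·y^j·1^k = c·x^i·y^j.
Substituting Z = 1: F(X, Y, 1) = 3*x**3 + 2*x**2*y + x**2 - x*y + x + y**3 + 2*y**2 - y + 2.
Note: deg(f) ≤ deg(F) = 3; strict inequality happens when F is divisible by Z (lost terms).


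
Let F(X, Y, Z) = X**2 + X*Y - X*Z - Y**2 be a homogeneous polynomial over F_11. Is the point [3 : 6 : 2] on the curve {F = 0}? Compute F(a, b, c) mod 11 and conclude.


F(3,6,2) ≡ 7 (mod 11); P is NOT on the curve.

Evaluate F(3, 6, 2) term-by-term (mod 11).
  X**2 ↦ 1·9·1·1 = 9
  X*Y ↦ 1·3·6·1 = 18
  -X*Z ↦ -1·3·1·2 = -6
  -Y**2 ↦ -1·1·36·1 = -36
Sum: F(3, 6, 2) = (9) + (18) + (-6) + (-36) = -15.
Reducing mod 11: -15 ≡ 7 (mod 11).
Since F(a, b, c) ≡ 7 ≠ 0 (mod 11), P does NOT lie on the curve.


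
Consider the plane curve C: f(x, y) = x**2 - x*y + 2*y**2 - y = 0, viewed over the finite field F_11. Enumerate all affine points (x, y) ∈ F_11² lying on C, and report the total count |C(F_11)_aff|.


Affine F_11-points: {(0, 0), (0, 6), (5, 4), (5, 10), (6, 3), (6, 6), (8, 3), (8, 7), (10, 4), (10, 7)}; count = 10.

For each of the 121 pairs (x, y) ∈ F_11², evaluate f(x, y) mod 11. Record the zeros.
  x = 0: [0↦0, 1↦1, 2↦6, 3↦4, 4↦6, 5↦1, 6↦0, 7↦3, 8↦10, 9↦10, 10↦3]  zeros at y ∈ {0, 6}
  x = 1: [0↦1, 1↦1, 2↦5, 3↦2, 4↦3, 5↦8, 6↦6, 7↦8, 8↦3, 9↦2, 10↦5]  zeros at y ∈ ∅
  x = 2: [0↦4, 1↦3, 2↦6, 3↦2, 4↦2, 5↦6, 6↦3, 7↦4, 8↦9, 9↦7, 10↦9]  zeros at y ∈ ∅
  x = 3: [0↦9, 1↦7, 2↦9, 3↦4, 4↦3, 5↦6, 6↦2, 7↦2, 8↦6, 9↦3, 10↦4]  zeros at y ∈ ∅
  x = 4: [0↦5, 1↦2, 2↦3, 3↦8, 4↦6, 5↦8, 6↦3, 7↦2, 8↦5, 9↦1, 10↦1]  zeros at y ∈ ∅
  x = 5: [0↦3, 1↦10, 2↦10, 3↦3, 4↦0, 5↦1, 6↦6, 7↦4, 8↦6, 9↦1, 10↦0]  zeros at y ∈ {4, 10}
  x = 6: [0↦3, 1↦9, 2↦8, 3↦0, 4↦7, 5↦7, 6↦0, 7↦8, 8↦9, 9↦3, 10↦1]  zeros at y ∈ {3, 6}
  x = 7: [0↦5, 1↦10, 2↦8, 3↦10, 4↦5, 5↦4, 6↦7, 7↦3, 8↦3, 9↦7, 10↦4]  zeros at y ∈ ∅
  x = 8: [0↦9, 1↦2, 2↦10, 3↦0, 4↦5, 5↦3, 6↦5, 7↦0, 8↦10, 9↦2, 10↦9]  zeros at y ∈ {3, 7}
  x = 9: [0↦4, 1↦7, 2↦3, 3↦3, 4↦7, 5↦4, 6↦5, 7↦10, 8↦8, 9↦10, 10↦5]  zeros at y ∈ ∅
  x = 10: [0↦1, 1↦3, 2↦9, 3↦8, 4↦0, 5↦7, 6↦7, 7↦0, 8↦8, 9↦9, 10↦3]  zeros at y ∈ {4, 7}
Collecting zeros: affine points = {(0, 0), (0, 6), (5, 4), (5, 10), (6, 3), (6, 6), (8, 3), (8, 7), (10, 4), (10, 7)}.
Total count |C(F_11)_aff| = 10.


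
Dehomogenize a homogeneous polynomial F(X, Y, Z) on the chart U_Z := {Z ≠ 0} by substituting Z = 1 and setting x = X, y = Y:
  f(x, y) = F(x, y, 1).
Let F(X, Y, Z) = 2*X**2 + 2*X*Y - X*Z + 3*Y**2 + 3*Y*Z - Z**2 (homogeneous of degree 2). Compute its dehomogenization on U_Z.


f(x, y) = 2*x**2 + 2*x*y - x + 3*y**2 + 3*y - 1

On U_Z we set Z = 1. Each monomial c·X^i·Y^j·Z^k in F becomes c·x^i·y^j·1^k = c·x^i·y^j.
Substituting Z = 1: F(X, Y, 1) = 2*x**2 + 2*x*y - x + 3*y**2 + 3*y - 1.
Note: deg(f) ≤ deg(F) = 2; strict inequality happens when F is divisible by Z (lost terms).


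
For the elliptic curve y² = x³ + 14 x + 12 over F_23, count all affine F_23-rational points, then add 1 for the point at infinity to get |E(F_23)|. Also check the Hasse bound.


Affine points = {(0, 9), (0, 14), (1, 2), (1, 21), (2, 5), (2, 18), (3, 9), (3, 14), (5, 0), (6, 6), (6, 17), (7, 4), (7, 19), (9, 4), (9, 19), (10, 5), (10, 18), (11, 5), (11, 18), (14, 10), (14, 13), (15, 3), (15, 20), (16, 10), (16, 13), (18, 1), (18, 22), (20, 9), (20, 14)}; affine count = 29; |E(F_23)| = 30.

Discriminant check: Δ ∝ 4a³ + 27b² = 4·14³ + 27·12² = 4·2744 + 27·144 ≡ 6 (mod 23). Nonzero ⇒ E is nonsingular.
For each x ∈ F_23, compute rhs = x³ + 14·x + 12 mod 23, then count y ∈ F_23 with y² ≡ rhs.
  x = 0: rhs = 12, matching y values: 9, 14 (2 points).
  x = 1: rhs = 4, matching y values: 2, 21 (2 points).
  x = 2: rhs = 2, matching y values: 5, 18 (2 points).
  x = 3: rhs = 12, matching y values: 9, 14 (2 points).
  x = 4: rhs = 17, matching y values: none (0 points).
  x = 5: rhs = 0, matching y values: 0 (1 points).
  x = 6: rhs = 13, matching y values: 6, 17 (2 points).
  x = 7: rhs = 16, matching y values: 4, 19 (2 points).
  x = 8: rhs = 15, matching y values: none (0 points).
  x = 9: rhs = 16, matching y values: 4, 19 (2 points).
  x = 10: rhs = 2, matching y values: 5, 18 (2 points).
  x = 11: rhs = 2, matching y values: 5, 18 (2 points).
  x = 12: rhs = 22, matching y values: none (0 points).
  x = 13: rhs = 22, matching y values: none (0 points).
  x = 14: rhs = 8, matching y values: 10, 13 (2 points).
  x = 15: rhs = 9, matching y values: 3, 20 (2 points).
  x = 16: rhs = 8, matching y values: 10, 13 (2 points).
  x = 17: rhs = 11, matching y values: none (0 points).
  x = 18: rhs = 1, matching y values: 1, 22 (2 points).
  x = 19: rhs = 7, matching y values: none (0 points).
  x = 20: rhs = 12, matching y values: 9, 14 (2 points).
  x = 21: rhs = 22, matching y values: none (0 points).
  x = 22: rhs = 20, matching y values: none (0 points).
Total affine count: 29.
Full point count |E(F_23)| = 29 + 1 = 30.
Hasse bound: |30 − (23+1)| = |6| = 6 ≤ 2√23 ≈ 9.5917 ✓.


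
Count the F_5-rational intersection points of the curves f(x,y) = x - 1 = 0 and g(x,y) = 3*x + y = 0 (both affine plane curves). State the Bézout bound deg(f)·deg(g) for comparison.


Common zeros: {(1, 2)}; count = 1; Bézout bound = 1.

deg(f) = 1, deg(g) = 1, so Bézout bound = 1.
Scan x ∈ F_5. For each x, list the y ∈ F_5 with f(x, y) ≡ 0 and those with g(x, y) ≡ 0 (mod 5); the common zeros in that column are the intersection.
  x = 0: f ≡ 0 at y ∈ ∅; g ≡ 0 at y ∈ {0}; common: ∅.
  x = 1: f ≡ 0 at y ∈ {0, 1, 2, 3, 4}; g ≡ 0 at y ∈ {2}; common: {2}.
  x = 2: f ≡ 0 at y ∈ ∅; g ≡ 0 at y ∈ {4}; common: ∅.
  x = 3: f ≡ 0 at y ∈ ∅; g ≡ 0 at y ∈ {1}; common: ∅.
  x = 4: f ≡ 0 at y ∈ ∅; g ≡ 0 at y ∈ {3}; common: ∅.
Collecting: common zeros = {(1, 2)}, so the count is 1.
Comparison with the Bézout bound: 1 ≤ 1 = deg(f)·deg(g), as expected for curves with no common component (the bound is attained).


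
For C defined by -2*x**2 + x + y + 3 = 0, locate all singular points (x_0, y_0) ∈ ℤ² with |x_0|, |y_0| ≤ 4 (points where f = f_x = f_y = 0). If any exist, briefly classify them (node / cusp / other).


No singular points in the scanned grid; C is smooth there.

Compute partial derivatives:
  f_x = 1 - 4*x.
  f_y = 1.
f_y = 1 is a nonzero constant, so f_y never vanishes: no point (x, y) can satisfy f = f_x = f_y = 0. In particular no (x, y) ∈ {−4, ..., 4}² is singular; the curve is smooth.


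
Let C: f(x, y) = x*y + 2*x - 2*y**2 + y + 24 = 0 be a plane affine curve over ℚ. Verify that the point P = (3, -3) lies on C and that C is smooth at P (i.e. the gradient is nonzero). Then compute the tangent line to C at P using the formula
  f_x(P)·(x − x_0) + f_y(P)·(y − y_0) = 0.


Tangent line at P: -x + 16*y + 51 = 0.

Step 1: f(3, -3) = 0, so P lies on C.
Step 2: partial derivatives
  f_x(x, y) = y + 2, f_y(x, y) = x - 4*y + 1.
  f_x(P) = -1, f_y(P) = 16 (gradient nonzero, so P is smooth).
Step 3: tangent line at P: -1·(x − 3) + 16·(y − -3) = 0.
Expanding: -x + 16*y + 51 = 0.


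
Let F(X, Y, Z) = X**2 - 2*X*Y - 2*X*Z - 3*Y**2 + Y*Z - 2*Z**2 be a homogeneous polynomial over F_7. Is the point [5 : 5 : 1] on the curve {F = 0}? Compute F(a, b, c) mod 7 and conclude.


F(5,5,1) ≡ 5 (mod 7); P is NOT on the curve.

Evaluate F(5, 5, 1) term-by-term (mod 7).
  X**2 ↦ 1·25·1·1 = 25
  -2*X*Y ↦ -2·5·5·1 = -50
  -2*X*Z ↦ -2·5·1·1 = -10
  -3*Y**2 ↦ -3·1·25·1 = -75
  Y*Z ↦ 1·1·5·1 = 5
  -2*Z**2 ↦ -2·1·1·1 = -2
Sum: F(5, 5, 1) = (25) + (-50) + (-10) + (-75) + (5) + (-2) = -107.
Reducing mod 7: -107 ≡ 5 (mod 7).
Since F(a, b, c) ≡ 5 ≠ 0 (mod 7), P does NOT lie on the curve.


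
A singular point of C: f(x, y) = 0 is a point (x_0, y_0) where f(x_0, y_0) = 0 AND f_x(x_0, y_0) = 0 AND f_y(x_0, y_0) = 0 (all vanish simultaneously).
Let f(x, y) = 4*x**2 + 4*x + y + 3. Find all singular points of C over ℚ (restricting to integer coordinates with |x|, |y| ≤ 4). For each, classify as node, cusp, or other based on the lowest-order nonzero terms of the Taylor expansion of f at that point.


No singular points in the scanned grid; C is smooth there.

Compute partial derivatives:
  f_x = 8*x + 4.
  f_y = 1.
f_y = 1 is a nonzero constant, so f_y never vanishes: no point (x, y) can satisfy f = f_x = f_y = 0. In particular no (x, y) ∈ {−4, ..., 4}² is singular; the curve is smooth.


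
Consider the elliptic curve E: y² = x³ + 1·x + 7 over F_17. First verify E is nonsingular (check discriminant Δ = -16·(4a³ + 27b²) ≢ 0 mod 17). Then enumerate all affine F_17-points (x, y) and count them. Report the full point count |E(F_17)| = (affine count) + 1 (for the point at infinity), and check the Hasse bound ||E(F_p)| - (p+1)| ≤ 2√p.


Affine points = {(1, 3), (1, 14), (2, 0), (5, 1), (5, 16), (6, 5), (6, 12), (7, 0), (8, 0), (12, 8), (12, 9)}; affine count = 11; |E(F_17)| = 12.

Discriminant check: Δ ∝ 4a³ + 27b² = 4·1³ + 27·7² = 4·1 + 27·49 ≡ 1 (mod 17). Nonzero ⇒ E is nonsingular.
For each x ∈ F_17, compute rhs = x³ + 1·x + 7 mod 17, then count y ∈ F_17 with y² ≡ rhs.
  x = 0: rhs = 7, matching y values: none (0 points).
  x = 1: rhs = 9, matching y values: 3, 14 (2 points).
  x = 2: rhs = 0, matching y values: 0 (1 points).
  x = 3: rhs = 3, matching y values: none (0 points).
  x = 4: rhs = 7, matching y values: none (0 points).
  x = 5: rhs = 1, matching y values: 1, 16 (2 points).
  x = 6: rhs = 8, matching y values: 5, 12 (2 points).
  x = 7: rhs = 0, matching y values: 0 (1 points).
  x = 8: rhs = 0, matching y values: 0 (1 points).
  x = 9: rhs = 14, matching y values: none (0 points).
  x = 10: rhs = 14, matching y values: none (0 points).
  x = 11: rhs = 6, matching y values: none (0 points).
  x = 12: rhs = 13, matching y values: 8, 9 (2 points).
  x = 13: rhs = 7, matching y values: none (0 points).
  x = 14: rhs = 11, matching y values: none (0 points).
  x = 15: rhs = 14, matching y values: none (0 points).
  x = 16: rhs = 5, matching y values: none (0 points).
Total affine count: 11.
Full point count |E(F_17)| = 11 + 1 = 12.
Hasse bound: |12 − (17+1)| = |-6| = 6 ≤ 2√17 ≈ 8.2462 ✓.


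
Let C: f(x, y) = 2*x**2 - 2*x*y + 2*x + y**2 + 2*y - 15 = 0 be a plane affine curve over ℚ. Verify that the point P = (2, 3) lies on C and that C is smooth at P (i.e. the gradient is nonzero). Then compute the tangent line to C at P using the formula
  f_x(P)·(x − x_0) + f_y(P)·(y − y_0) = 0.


Tangent line at P: 4*x + 4*y - 20 = 0.

Step 1: f(2, 3) = 0, so P lies on C.
Step 2: partial derivatives
  f_x(x, y) = 4*x - 2*y + 2, f_y(x, y) = -2*x + 2*y + 2.
  f_x(P) = 4, f_y(P) = 4 (gradient nonzero, so P is smooth).
Step 3: tangent line at P: 4·(x − 2) + 4·(y − 3) = 0.
Expanding: 4*x + 4*y - 20 = 0.


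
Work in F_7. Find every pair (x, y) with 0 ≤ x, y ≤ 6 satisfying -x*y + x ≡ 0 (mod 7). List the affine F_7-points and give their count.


Affine F_7-points: {(0, 0), (0, 1), (0, 2), (0, 3), (0, 4), (0, 5), (0, 6), (1, 1), (2, 1), (3, 1), (4, 1), (5, 1), (6, 1)}; count = 13.

For each of the 49 pairs (x, y) ∈ F_7², evaluate f(x, y) mod 7. Record the zeros.
  x = 0: [0↦0, 1↦0, 2↦0, 3↦0, 4↦0, 5↦0, 6↦0]  zeros at y ∈ {0, 1, 2, 3, 4, 5, 6}
  x = 1: [0↦1, 1↦0, 2↦6, 3↦5, 4↦4, 5↦3, 6↦2]  zeros at y ∈ {1}
  x = 2: [0↦2, 1↦0, 2↦5, 3↦3, 4↦1, 5↦6, 6↦4]  zeros at y ∈ {1}
  x = 3: [0↦3, 1↦0, 2↦4, 3↦1, 4↦5, 5↦2, 6↦6]  zeros at y ∈ {1}
  x = 4: [0↦4, 1↦0, 2↦3, 3↦6, 4↦2, 5↦5, 6↦1]  zeros at y ∈ {1}
  x = 5: [0↦5, 1↦0, 2↦2, 3↦4, 4↦6, 5↦1, 6↦3]  zeros at y ∈ {1}
  x = 6: [0↦6, 1↦0, 2↦1, 3↦2, 4↦3, 5↦4, 6↦5]  zeros at y ∈ {1}
Collecting zeros: affine points = {(0, 0), (0, 1), (0, 2), (0, 3), (0, 4), (0, 5), (0, 6), (1, 1), (2, 1), (3, 1), (4, 1), (5, 1), (6, 1)}.
Total count |C(F_7)_aff| = 13.


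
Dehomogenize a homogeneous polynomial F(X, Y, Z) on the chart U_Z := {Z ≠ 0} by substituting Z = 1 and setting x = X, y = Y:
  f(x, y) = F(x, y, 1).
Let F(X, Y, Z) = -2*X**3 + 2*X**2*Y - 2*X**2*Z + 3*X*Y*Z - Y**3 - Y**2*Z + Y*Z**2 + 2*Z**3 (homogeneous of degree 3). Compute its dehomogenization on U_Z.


f(x, y) = -2*x**3 + 2*x**2*y - 2*x**2 + 3*x*y - y**3 - y**2 + y + 2

On U_Z we set Z = 1. Each monomial c·X^i·Y^j·Z^k in F becomes c·x^i·y^j·1^k = c·x^i·y^j.
Substituting Z = 1: F(X, Y, 1) = -2*x**3 + 2*x**2*y - 2*x**2 + 3*x*y - y**3 - y**2 + y + 2.
Note: deg(f) ≤ deg(F) = 3; strict inequality happens when F is divisible by Z (lost terms).


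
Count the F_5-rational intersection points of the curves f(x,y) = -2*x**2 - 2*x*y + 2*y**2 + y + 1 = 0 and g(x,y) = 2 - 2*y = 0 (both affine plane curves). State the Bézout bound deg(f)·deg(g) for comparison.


Common zeros: {(1, 1), (3, 1)}; count = 2; Bézout bound = 2.

deg(f) = 2, deg(g) = 1, so Bézout bound = 2.
Scan x ∈ F_5. For each x, list the y ∈ F_5 with f(x, y) ≡ 0 and those with g(x, y) ≡ 0 (mod 5); the common zeros in that column are the intersection.
  x = 0: f ≡ 0 at y ∈ ∅; g ≡ 0 at y ∈ {1}; common: ∅.
  x = 1: f ≡ 0 at y ∈ {1, 2}; g ≡ 0 at y ∈ {1}; common: {1}.
  x = 2: f ≡ 0 at y ∈ {2}; g ≡ 0 at y ∈ {1}; common: ∅.
  x = 3: f ≡ 0 at y ∈ {1, 4}; g ≡ 0 at y ∈ {1}; common: {1}.
  x = 4: f ≡ 0 at y ∈ ∅; g ≡ 0 at y ∈ {1}; common: ∅.
Collecting: common zeros = {(1, 1), (3, 1)}, so the count is 2.
Comparison with the Bézout bound: 2 ≤ 2 = deg(f)·deg(g), as expected for curves with no common component (the bound is attained).


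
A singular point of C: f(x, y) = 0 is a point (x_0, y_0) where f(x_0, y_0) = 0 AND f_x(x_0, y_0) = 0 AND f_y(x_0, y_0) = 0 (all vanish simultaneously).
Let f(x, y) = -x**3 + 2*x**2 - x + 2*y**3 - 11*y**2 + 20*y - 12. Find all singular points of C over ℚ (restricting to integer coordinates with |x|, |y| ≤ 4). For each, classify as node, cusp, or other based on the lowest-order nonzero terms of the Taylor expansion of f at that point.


Singular points: {(1, 2)}; classification: node.

Compute partial derivatives:
  f_x = -3*x**2 + 4*x - 1.
  f_y = 6*y**2 - 22*y + 20.
Scan x_0 ∈ {−4, ..., 4}. For each x_0, f_y(x_0, y) is a polynomial in y; find its integer roots y ∈ {−4, ..., 4}, then test f_x and f at those candidates.
  x = -4: f_y(-4, y) = 6*y**2 - 22*y + 20; vanishes at y ∈ {2}. (-4, 2): f_x = -65 ≠ 0.
  x = -3: f_y(-3, y) = 6*y**2 - 22*y + 20; vanishes at y ∈ {2}. (-3, 2): f_x = -40 ≠ 0.
  x = -2: f_y(-2, y) = 6*y**2 - 22*y + 20; vanishes at y ∈ {2}. (-2, 2): f_x = -21 ≠ 0.
  x = -1: f_y(-1, y) = 6*y**2 - 22*y + 20; vanishes at y ∈ {2}. (-1, 2): f_x = -8 ≠ 0.
  x = 0: f_y(0, y) = 6*y**2 - 22*y + 20; vanishes at y ∈ {2}. (0, 2): f_x = -1 ≠ 0.
  x = 1: f_y(1, y) = 6*y**2 - 22*y + 20; vanishes at y ∈ {2}. (1, 2): f_x = 0, f = 0 — SINGULAR.
  x = 2: f_y(2, y) = 6*y**2 - 22*y + 20; vanishes at y ∈ {2}. (2, 2): f_x = -5 ≠ 0.
  x = 3: f_y(3, y) = 6*y**2 - 22*y + 20; vanishes at y ∈ {2}. (3, 2): f_x = -16 ≠ 0.
  x = 4: f_y(4, y) = 6*y**2 - 22*y + 20; vanishes at y ∈ {2}. (4, 2): f_x = -33 ≠ 0.
Only singular point on the grid: (1, 2).
Classify: substitute x = 1 + u, y = 2 + v and expand: f = -u**3 - u**2 + 2*v**3 + v**2.
No constant or linear terms (consistent with a singular point). Quadratic part: -u**2 + v**2. Cubic part: -u**3 + 2*v**3.
The quadratic part v**2 - u**2 = (v − u)(v + u) splits into two distinct linear factors, so there are two distinct tangent lines y − 2 = ±(x − 1) — this is a node (ordinary double point).
Classification: node.


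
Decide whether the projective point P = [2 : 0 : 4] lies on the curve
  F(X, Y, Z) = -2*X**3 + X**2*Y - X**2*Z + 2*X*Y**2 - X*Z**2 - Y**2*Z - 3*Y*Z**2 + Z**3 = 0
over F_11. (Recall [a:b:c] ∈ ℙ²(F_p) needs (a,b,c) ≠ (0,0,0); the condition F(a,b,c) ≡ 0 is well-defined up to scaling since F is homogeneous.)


F(2,0,4) ≡ 0 (mod 11); P is on the curve.

Evaluate F(2, 0, 4) term-by-term (mod 11).
  -2*X**3 ↦ -2·8·1·1 = -16
  X**2*Y ↦ 1·4·0·1 = 0
  -X**2*Z ↦ -1·4·1·4 = -16
  2*X*Y**2 ↦ 2·2·0·1 = 0
  -X*Z**2 ↦ -1·2·1·16 = -32
  -Y**2*Z ↦ -1·1·0·4 = 0
  -3*Y*Z**2 ↦ -3·1·0·16 = 0
  Z**3 ↦ 1·1·1·64 = 64
Sum: F(2, 0, 4) = (-16) + (0) + (-16) + (0) + (-32) + (0) + (0) + (64) = 0.
Reducing mod 11: 0 ≡ 0 (mod 11).
Since F(a, b, c) ≡ 0 (mod 11), P lies on the curve.


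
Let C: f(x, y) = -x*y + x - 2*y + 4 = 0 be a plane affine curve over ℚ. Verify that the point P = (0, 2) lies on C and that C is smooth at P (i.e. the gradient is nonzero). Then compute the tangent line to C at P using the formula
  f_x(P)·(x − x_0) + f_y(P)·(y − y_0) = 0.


Tangent line at P: -x - 2*y + 4 = 0.

Step 1: f(0, 2) = 0, so P lies on C.
Step 2: partial derivatives
  f_x(x, y) = 1 - y, f_y(x, y) = -x - 2.
  f_x(P) = -1, f_y(P) = -2 (gradient nonzero, so P is smooth).
Step 3: tangent line at P: -1·(x − 0) + -2·(y − 2) = 0.
Expanding: -x - 2*y + 4 = 0.


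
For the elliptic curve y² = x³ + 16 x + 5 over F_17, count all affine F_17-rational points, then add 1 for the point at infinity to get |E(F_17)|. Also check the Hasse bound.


Affine points = {(7, 1), (7, 16), (8, 4), (8, 13), (10, 3), (10, 14), (11, 4), (11, 13), (12, 2), (12, 15), (13, 8), (13, 9), (14, 7), (14, 10), (15, 4), (15, 13)}; affine count = 16; |E(F_17)| = 17.

Discriminant check: Δ ∝ 4a³ + 27b² = 4·16³ + 27·5² = 4·4096 + 27·25 ≡ 8 (mod 17). Nonzero ⇒ E is nonsingular.
For each x ∈ F_17, compute rhs = x³ + 16·x + 5 mod 17, then count y ∈ F_17 with y² ≡ rhs.
  x = 0: rhs = 5, matching y values: none (0 points).
  x = 1: rhs = 5, matching y values: none (0 points).
  x = 2: rhs = 11, matching y values: none (0 points).
  x = 3: rhs = 12, matching y values: none (0 points).
  x = 4: rhs = 14, matching y values: none (0 points).
  x = 5: rhs = 6, matching y values: none (0 points).
  x = 6: rhs = 11, matching y values: none (0 points).
  x = 7: rhs = 1, matching y values: 1, 16 (2 points).
  x = 8: rhs = 16, matching y values: 4, 13 (2 points).
  x = 9: rhs = 11, matching y values: none (0 points).
  x = 10: rhs = 9, matching y values: 3, 14 (2 points).
  x = 11: rhs = 16, matching y values: 4, 13 (2 points).
  x = 12: rhs = 4, matching y values: 2, 15 (2 points).
  x = 13: rhs = 13, matching y values: 8, 9 (2 points).
  x = 14: rhs = 15, matching y values: 7, 10 (2 points).
  x = 15: rhs = 16, matching y values: 4, 13 (2 points).
  x = 16: rhs = 5, matching y values: none (0 points).
Total affine count: 16.
Full point count |E(F_17)| = 16 + 1 = 17.
Hasse bound: |17 − (17+1)| = |-1| = 1 ≤ 2√17 ≈ 8.2462 ✓.


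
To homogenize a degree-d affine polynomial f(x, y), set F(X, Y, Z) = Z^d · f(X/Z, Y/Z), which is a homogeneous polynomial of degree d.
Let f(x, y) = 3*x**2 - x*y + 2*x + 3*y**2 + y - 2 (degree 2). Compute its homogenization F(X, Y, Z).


F(X, Y, Z) = 3*X**2 - X*Y + 2*X*Z + 3*Y**2 + Y*Z - 2*Z**2

deg(f) = 2.
Substitute x = X/Z, y = Y/Z into f, then multiply by Z^2.
  monomial 3·x^2·y^0 ↦ 3·X^2·Y^0·Z^0.
  monomial -1·x^1·y^1 ↦ -1·X^1·Y^1·Z^0.
  monomial 2·x^1·y^0 ↦ 2·X^1·Y^0·Z^1.
  monomial 3·x^0·y^2 ↦ 3·X^0·Y^2·Z^0.
  monomial 1·x^0·y^1 ↦ 1·X^0·Y^1·Z^1.
  monomial -2·x^0·y^0 ↦ -2·X^0·Y^0·Z^2.
Collecting: F(X, Y, Z) = 3*X**2 - X*Y + 2*X*Z + 3*Y**2 + Y*Z - 2*Z**2.


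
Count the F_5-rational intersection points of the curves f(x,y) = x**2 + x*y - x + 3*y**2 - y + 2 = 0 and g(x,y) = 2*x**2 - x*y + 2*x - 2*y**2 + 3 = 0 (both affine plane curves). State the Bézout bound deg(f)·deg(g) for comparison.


Common zeros: ∅; count = 0; Bézout bound = 4.

deg(f) = 2, deg(g) = 2, so Bézout bound = 4.
Scan x ∈ F_5. For each x, list the y ∈ F_5 with f(x, y) ≡ 0 and those with g(x, y) ≡ 0 (mod 5); the common zeros in that column are the intersection.
  x = 0: f ≡ 0 at y ∈ ∅; g ≡ 0 at y ∈ {2, 3}; common: ∅.
  x = 1: f ≡ 0 at y ∈ {1, 4}; g ≡ 0 at y ∈ ∅; common: ∅.
  x = 2: f ≡ 0 at y ∈ ∅; g ≡ 0 at y ∈ {0, 4}; common: ∅.
  x = 3: f ≡ 0 at y ∈ ∅; g ≡ 0 at y ∈ {3}; common: ∅.
  x = 4: f ≡ 0 at y ∈ {1, 3}; g ≡ 0 at y ∈ {4}; common: ∅.
Collecting: common zeros = ∅, so the count is 0.
Comparison with the Bézout bound: 0 ≤ 4 = deg(f)·deg(g), as expected for curves with no common component (the affine F_5-count falls short of the bound because intersections may lie at infinity, over extension fields, or carry multiplicity).


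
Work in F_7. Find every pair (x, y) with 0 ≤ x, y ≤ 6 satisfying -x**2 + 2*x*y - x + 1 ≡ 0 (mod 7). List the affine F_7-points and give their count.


Affine F_7-points: {(1, 4), (2, 3), (3, 3), (4, 5), (5, 5), (6, 4)}; count = 6.

For each of the 49 pairs (x, y) ∈ F_7², evaluate f(x, y) mod 7. Record the zeros.
  x = 0: [0↦1, 1↦1, 2↦1, 3↦1, 4↦1, 5↦1, 6↦1]  zeros at y ∈ ∅
  x = 1: [0↦6, 1↦1, 2↦3, 3↦5, 4↦0, 5↦2, 6↦4]  zeros at y ∈ {4}
  x = 2: [0↦2, 1↦6, 2↦3, 3↦0, 4↦4, 5↦1, 6↦5]  zeros at y ∈ {3}
  x = 3: [0↦3, 1↦2, 2↦1, 3↦0, 4↦6, 5↦5, 6↦4]  zeros at y ∈ {3}
  x = 4: [0↦2, 1↦3, 2↦4, 3↦5, 4↦6, 5↦0, 6↦1]  zeros at y ∈ {5}
  x = 5: [0↦6, 1↦2, 2↦5, 3↦1, 4↦4, 5↦0, 6↦3]  zeros at y ∈ {5}
  x = 6: [0↦1, 1↦6, 2↦4, 3↦2, 4↦0, 5↦5, 6↦3]  zeros at y ∈ {4}
Collecting zeros: affine points = {(1, 4), (2, 3), (3, 3), (4, 5), (5, 5), (6, 4)}.
Total count |C(F_7)_aff| = 6.


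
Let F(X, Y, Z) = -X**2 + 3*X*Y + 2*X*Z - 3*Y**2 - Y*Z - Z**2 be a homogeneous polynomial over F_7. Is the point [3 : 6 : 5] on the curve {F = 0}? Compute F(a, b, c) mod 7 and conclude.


F(3,6,5) ≡ 3 (mod 7); P is NOT on the curve.

Evaluate F(3, 6, 5) term-by-term (mod 7).
  -X**2 ↦ -1·9·1·1 = -9
  3*X*Y ↦ 3·3·6·1 = 54
  2*X*Z ↦ 2·3·1·5 = 30
  -3*Y**2 ↦ -3·1·36·1 = -108
  -Y*Z ↦ -1·1·6·5 = -30
  -Z**2 ↦ -1·1·1·25 = -25
Sum: F(3, 6, 5) = (-9) + (54) + (30) + (-108) + (-30) + (-25) = -88.
Reducing mod 7: -88 ≡ 3 (mod 7).
Since F(a, b, c) ≡ 3 ≠ 0 (mod 7), P does NOT lie on the curve.


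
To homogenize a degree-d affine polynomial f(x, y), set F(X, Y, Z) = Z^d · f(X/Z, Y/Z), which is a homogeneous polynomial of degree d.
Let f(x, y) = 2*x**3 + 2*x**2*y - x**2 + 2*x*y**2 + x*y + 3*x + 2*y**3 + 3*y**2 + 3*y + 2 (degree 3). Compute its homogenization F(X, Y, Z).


F(X, Y, Z) = 2*X**3 + 2*X**2*Y - X**2*Z + 2*X*Y**2 + X*Y*Z + 3*X*Z**2 + 2*Y**3 + 3*Y**2*Z + 3*Y*Z**2 + 2*Z**3

deg(f) = 3.
Substitute x = X/Z, y = Y/Z into f, then multiply by Z^3.
  monomial 2·x^3·y^0 ↦ 2·X^3·Y^0·Z^0.
  monomial 2·x^2·y^1 ↦ 2·X^2·Y^1·Z^0.
  monomial -1·x^2·y^0 ↦ -1·X^2·Y^0·Z^1.
  monomial 2·x^1·y^2 ↦ 2·X^1·Y^2·Z^0.
  monomial 1·x^1·y^1 ↦ 1·X^1·Y^1·Z^1.
  monomial 3·x^1·y^0 ↦ 3·X^1·Y^0·Z^2.
  monomial 2·x^0·y^3 ↦ 2·X^0·Y^3·Z^0.
  monomial 3·x^0·y^2 ↦ 3·X^0·Y^2·Z^1.
  monomial 3·x^0·y^1 ↦ 3·X^0·Y^1·Z^2.
  monomial 2·x^0·y^0 ↦ 2·X^0·Y^0·Z^3.
Collecting: F(X, Y, Z) = 2*X**3 + 2*X**2*Y - X**2*Z + 2*X*Y**2 + X*Y*Z + 3*X*Z**2 + 2*Y**3 + 3*Y**2*Z + 3*Y*Z**2 + 2*Z**3.


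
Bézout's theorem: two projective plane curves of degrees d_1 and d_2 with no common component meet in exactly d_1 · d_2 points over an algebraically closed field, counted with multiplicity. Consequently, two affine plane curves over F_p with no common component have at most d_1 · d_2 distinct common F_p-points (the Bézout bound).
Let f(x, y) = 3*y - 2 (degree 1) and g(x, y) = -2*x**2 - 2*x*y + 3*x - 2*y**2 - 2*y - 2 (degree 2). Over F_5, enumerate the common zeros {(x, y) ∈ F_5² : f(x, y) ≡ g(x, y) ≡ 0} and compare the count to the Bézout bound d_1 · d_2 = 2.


Common zeros: {(2, 4), (3, 4)}; count = 2; Bézout bound = 2.

deg(f) = 1, deg(g) = 2, so Bézout bound = 2.
Scan x ∈ F_5. For each x, list the y ∈ F_5 with f(x, y) ≡ 0 and those with g(x, y) ≡ 0 (mod 5); the common zeros in that column are the intersection.
  x = 0: f ≡ 0 at y ∈ {4}; g ≡ 0 at y ∈ ∅; common: ∅.
  x = 1: f ≡ 0 at y ∈ {4}; g ≡ 0 at y ∈ ∅; common: ∅.
  x = 2: f ≡ 0 at y ∈ {4}; g ≡ 0 at y ∈ {3, 4}; common: {4}.
  x = 3: f ≡ 0 at y ∈ {4}; g ≡ 0 at y ∈ {2, 4}; common: {4}.
  x = 4: f ≡ 0 at y ∈ {4}; g ≡ 0 at y ∈ {2, 3}; common: ∅.
Collecting: common zeros = {(2, 4), (3, 4)}, so the count is 2.
Comparison with the Bézout bound: 2 ≤ 2 = deg(f)·deg(g), as expected for curves with no common component (the bound is attained).
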